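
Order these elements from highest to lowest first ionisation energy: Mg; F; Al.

F, Mg, Al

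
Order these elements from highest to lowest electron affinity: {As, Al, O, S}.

S, O, As, Al

Atoms with high Z_eff and room in the valence shell (especially the halogens) have the most exothermic electron affinities.
Here both period and group differ, so the two effects have to be weighed against each other.
As > Al: period and group pull opposite ways; the across-period shift dominates (78 vs 42 kJ/mol).
O > As: both effects reinforce here, so O is clearly the higher of the two.
S > O: this pair runs against the simple trend — see the exception note.
Note the exception: S has a higher electron affinity than O, contrary to the simple trend — the compact 2p subshell of O repels the added electron more than S's larger 3p does.
For reference (kJ/mol): O 141, Al 42, S 200, As 78.
So from highest to lowest: S > O > As > Al.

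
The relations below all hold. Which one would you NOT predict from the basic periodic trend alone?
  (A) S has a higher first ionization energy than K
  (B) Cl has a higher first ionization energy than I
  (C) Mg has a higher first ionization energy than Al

The general trend: first ionization energy increases across a period and decreases down a group.
(A) S (period 3, group 16) vs K (period 4, group 1): the stated order agrees with the simple trend.
(B) Cl (period 3, group 17) vs I (period 5, group 17): the stated order agrees with the simple trend.
(C) Mg (period 3, group 2) vs Al (period 3, group 13): the stated order contradicts the simple trend.
The exception is (C): Al's single 3p electron is easier to remove than one from Mg's filled 3s².

(C)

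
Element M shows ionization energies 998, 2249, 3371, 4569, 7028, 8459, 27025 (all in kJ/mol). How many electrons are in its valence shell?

Look for the largest jump between consecutive ionization energies: IE7/IE6 ≈ 3.2, far larger than any earlier ratio.
That jump marks the point where a core electron is being removed. So the atom has 6 valence electrons.

6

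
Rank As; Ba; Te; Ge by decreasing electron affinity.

Te > Ge > As > Ba

Ge is in period 4, group 14; As is in period 4, group 15; Te is in period 5, group 16; Ba is in period 6, group 2.
Atoms with high Z_eff and room in the valence shell (especially the halogens) have the most exothermic electron affinities.
Here both period and group differ, so the two effects have to be weighed against each other.
As > Ba: both effects reinforce here, so As is clearly the higher of the two.
Ge > As: this pair runs against the simple trend — see the exception note.
Te > Ge: period and group pull opposite ways; the across-period shift dominates (190 vs 119 kJ/mol).
Note the exception: Ge has a higher electron affinity than As, contrary to the simple trend — adding an electron to As's half-filled 4p³ is unfavourable, so Ge (4p²) has the more exothermic EA.
Approximate values (kJ/mol): Ge 119, As 78, Te 190, Ba 14.
So from highest to lowest: Te > Ge > As > Ba.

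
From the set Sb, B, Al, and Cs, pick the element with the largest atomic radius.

B is in period 2, group 13; Al is in period 3, group 13; Sb is in period 5, group 15; Cs is in period 6, group 1.
Across a period the added protons contract the valence shell; down a group each new principal shell makes the atom larger.
Neither a single period nor a single group — weigh both effects.
Al > B: Al sits below B in group 13, so the down-group effect alone puts Al larger.
Sb > Al: period and group pull opposite ways; the down-group shift dominates (140 vs 126 pm).
Cs > Sb: both effects reinforce here, so Cs is clearly the larger of the two.
For reference (pm): B 85, Al 126, Sb 140, Cs 232.
The largest atomic radius among these belongs to Cs.

Cs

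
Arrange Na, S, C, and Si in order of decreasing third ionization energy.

Na > C > S > Si

Consider each +2 ion: Na²⁺ is already 1 electron into the core; S²⁺ still has 4 valence electrons; C²⁺ still has 2 valence electrons; Si²⁺ still has 2 valence electrons.
Pulling an electron out of a noble-gas core costs far more than removing a remaining valence electron, so Na sits at the high end of IE_3.
Valence configurations: S²⁺ [Ne]3s²3p², C²⁺ [He]2s², Si²⁺ [Ne]3s².
The numbers (kJ/mol): Na 6910, S 3357, C 4620, Si 3232.
So the third ionization energies run Si < S < C < Na.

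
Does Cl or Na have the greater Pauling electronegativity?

Cl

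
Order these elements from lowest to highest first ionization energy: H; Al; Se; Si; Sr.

IE₁ increases left→right with effective nuclear charge and decreases top→bottom as the valence shell moves farther out.
Neither a single period nor a single group — weigh both effects.
Al > Sr: relative to Sr, both the across-period and down-group shifts push Al's first ionization energy up.
Si > Al: Si lies to the right of Al in period 3, so the across-period effect alone puts Si higher.
Se > Si: period and group pull opposite ways; the across-period shift dominates (941 vs 786 kJ/mol).
H > Se: the two effects oppose for this pair; the down-group effect wins (1312 vs 941 kJ/mol).
Approximate values (kJ/mol): H 1312, Al 578, Si 786, Se 941, Sr 550.
So from lowest to highest: Sr < Al < Si < Se < H.

Sr < Al < Si < Se < H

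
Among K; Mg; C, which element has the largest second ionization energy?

K

Consider each +1 ion: K⁺ is the bare [Ar] core; Mg⁺ still has 1 valence electron; C⁺ still has 3 valence electrons.
Pulling an electron out of a noble-gas core costs far more than removing a remaining valence electron, so K sits at the high end of IE_2.
Valence configurations: Mg⁺ [Ne]3s¹, C⁺ [He]2s²2p¹.
Tabulated IE_2 (kJ/mol): K 3052, Mg 1451, C 2353.
Putting it together, IE_2: Mg < C < K.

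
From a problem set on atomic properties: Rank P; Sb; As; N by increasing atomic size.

N < P < As < Sb

Across a period the added protons contract the valence shell; down a group each new principal shell makes the atom larger.
All are in group 15, so atomic radius increases down the group.
So from smallest to largest: N < P < As < Sb.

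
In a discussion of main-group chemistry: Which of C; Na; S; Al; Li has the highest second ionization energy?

After 1 electron has been removed, what remains? C⁺ still has 3 valence electrons; Na⁺ is the bare [Ne] core; S⁺ still has 5 valence electrons; Al⁺ still has 2 valence electrons; Li⁺ is the bare [He] core.
Pulling an electron out of a noble-gas core costs far more than removing a remaining valence electron, so Na and Li sit at the high end of IE_2.
Valence configurations: C⁺ [He]2s²2p¹, S⁺ [Ne]3s²3p³, Al⁺ [Ne]3s².
Approximate IE_2 values (kJ/mol): C 2353, Na 4562, S 2252, Al 1817, Li 7298.
So the second ionization energies run Al < S < C < Na < Li.

Li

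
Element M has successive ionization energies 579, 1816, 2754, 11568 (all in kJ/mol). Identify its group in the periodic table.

Group 13

Look for the largest jump between consecutive ionization energies: IE4/IE3 ≈ 4.2, far larger than any earlier ratio.
That jump marks the point where a core electron is being removed. So the atom has 3 valence electrons.
A main-group element with 3 valence electrons is in group 13.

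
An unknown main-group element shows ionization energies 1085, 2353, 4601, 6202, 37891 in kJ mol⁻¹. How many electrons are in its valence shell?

4

Look for the largest jump between consecutive ionization energies: IE5/IE4 ≈ 6.1, far larger than any earlier ratio.
That jump marks the point where a core electron is being removed. So the atom has 4 valence electrons.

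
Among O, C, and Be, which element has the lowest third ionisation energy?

C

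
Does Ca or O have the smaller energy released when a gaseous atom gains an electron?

Ca

O is in period 2, group 16; Ca is in period 4, group 2.
Electron affinity generally becomes more exothermic across a period toward the halogens and less exothermic down a group.
Neither a single period nor a single group — weigh both effects.
O > Ca: relative to Ca, both the across-period and down-group shifts push O's electron affinity up.
Approximate values (kJ/mol): O 141, Ca 2.
So Ca has the smaller energy released when a gaseous atom gains an electron (Ca < O).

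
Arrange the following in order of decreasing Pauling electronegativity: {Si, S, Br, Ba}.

Br > S > Si > Ba

Si is in period 3, group 14; S is in period 3, group 16; Br is in period 4, group 17; Ba is in period 6, group 2.
Electronegativity increases across a period and decreases down a group, tracking effective nuclear charge and atomic size.
These span different periods and groups, so the two trends combine.
Si > Ba: both effects reinforce here, so Si is clearly the higher of the two.
S > Si: S lies to the right of Si in period 3, so the across-period effect alone puts S higher.
Br > S: the two effects oppose for this pair; the across-period effect wins (2.96 vs 2.58).
For reference (Pauling): Si 1.90, S 2.58, Br 2.96, Ba 0.89.
So from highest to lowest: Br > S > Si > Ba.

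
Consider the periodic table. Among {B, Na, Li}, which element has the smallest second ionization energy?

B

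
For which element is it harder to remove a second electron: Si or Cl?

Cl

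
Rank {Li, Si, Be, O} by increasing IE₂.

Si < Be < O < Li

After 1 electron has been removed, what remains? Li⁺ is the bare [He] core; Si⁺ still has 3 valence electrons; Be⁺ still has 1 valence electron; O⁺ still has 5 valence electrons.
Pulling an electron out of a noble-gas core costs far more than removing a remaining valence electron, so Li sits at the high end of IE_2.
Valence configurations: Si⁺ [Ne]3s²3p¹, Be⁺ [He]2s¹, O⁺ [He]2s²2p³.
The numbers (kJ/mol): Li 7298, Si 1577, Be 1757, O 3388.
Hence IE_2: Si < Be < O < Li.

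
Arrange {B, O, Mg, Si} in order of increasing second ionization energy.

Mg < Si < B < O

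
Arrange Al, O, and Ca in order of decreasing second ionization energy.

After 1 electron has been removed, what remains? Al⁺ still has 2 valence electrons; O⁺ still has 5 valence electrons; Ca⁺ still has 1 valence electron.
All are still removing valence electrons, so compare the +1 ions as you would atoms: IE_2 generally rises across a period (higher Z_eff) and falls down a group (larger shell), subject to the usual subshell exceptions.
Valence configurations: Al⁺ [Ne]3s², O⁺ [He]2s²2p³, Ca⁺ [Ar]4s¹.
The numbers (kJ/mol): Al 1817, O 3388, Ca 1145.
Hence IE_2: Ca < Al < O.

O > Al > Ca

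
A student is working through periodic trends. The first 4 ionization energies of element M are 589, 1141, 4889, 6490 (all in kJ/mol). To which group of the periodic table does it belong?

Group 2

Look for the largest jump between consecutive ionization energies: IE3/IE2 ≈ 4.3, far larger than any earlier ratio.
That jump marks the point where a core electron is being removed. So the atom has 2 valence electrons.
A main-group element with 2 valence electrons is in group 2.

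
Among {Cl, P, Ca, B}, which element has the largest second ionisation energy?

B

The second ionization energy removes an electron from the +1 ion. For each element: Cl⁺ still has 6 valence electrons; P⁺ still has 4 valence electrons; Ca⁺ still has 1 valence electron; B⁺ still has 2 valence electrons.
All are still removing valence electrons, so compare the +1 ions as you would atoms: IE_2 generally rises across a period (higher Z_eff) and falls down a group (larger shell), subject to the usual subshell exceptions.
Valence configurations: Cl⁺ [Ne]3s²3p⁴, P⁺ [Ne]3s²3p², Ca⁺ [Ar]4s¹, B⁺ [He]2s².
Tabulated IE_2 (kJ/mol): Cl 2298, P 1907, Ca 1145, B 2427.
So the second ionization energies run Ca < P < Cl < B.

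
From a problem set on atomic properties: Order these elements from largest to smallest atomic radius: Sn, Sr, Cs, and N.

N is in period 2, group 15; Sr is in period 5, group 2; Sn is in period 5, group 14; Cs is in period 6, group 1.
Atomic radius shrinks across a period as nuclear charge pulls the same shell inward, and grows down a group as new shells are added.
Here both period and group differ, so the two effects have to be weighed against each other.
Sn > N: both effects reinforce here, so Sn is clearly the larger of the two.
Sr > Sn: Sr lies to the left of Sn in period 5, so the across-period effect alone puts Sr larger.
Cs > Sr: both effects reinforce here, so Cs is clearly the larger of the two.
For reference (pm): N 71, Sr 185, Sn 140, Cs 232.
So from largest to smallest: Cs > Sr > Sn > N.

Cs, Sr, Sn, N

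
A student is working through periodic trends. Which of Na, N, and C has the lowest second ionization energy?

C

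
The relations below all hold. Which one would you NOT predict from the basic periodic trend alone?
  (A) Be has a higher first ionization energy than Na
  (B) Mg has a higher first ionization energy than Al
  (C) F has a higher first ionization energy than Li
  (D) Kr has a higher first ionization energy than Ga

(B)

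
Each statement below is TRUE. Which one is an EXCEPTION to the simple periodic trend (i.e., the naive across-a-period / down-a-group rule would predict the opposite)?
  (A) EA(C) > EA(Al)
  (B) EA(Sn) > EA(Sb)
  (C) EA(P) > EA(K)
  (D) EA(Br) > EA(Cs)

(B)

The general trend: electron affinity increases across a period and decreases down a group.
(A) C (period 2, group 14) vs Al (period 3, group 13): the stated order agrees with the simple trend.
(B) Sn (period 5, group 14) vs Sb (period 5, group 15): the stated order contradicts the simple trend.
(C) P (period 3, group 15) vs K (period 4, group 1): the stated order agrees with the simple trend.
(D) Br (period 4, group 17) vs Cs (period 6, group 1): the stated order agrees with the simple trend.
The exception is (B): adding an electron to Sb's half-filled 5p³ is unfavourable, so Sn has the more exothermic EA.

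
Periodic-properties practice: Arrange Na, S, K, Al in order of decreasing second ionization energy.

After 1 electron has been removed, what remains? Na⁺ is the bare [Ne] core; S⁺ still has 5 valence electrons; K⁺ is the bare [Ar] core; Al⁺ still has 2 valence electrons.
Breaking into a closed-shell core is much more expensive than removing a leftover valence electron — K and Na have the largest IE_2 here.
Valence configurations: S⁺ [Ne]3s²3p³, Al⁺ [Ne]3s².
The numbers (kJ/mol): Na 4562, S 2252, K 3052, Al 1817.
Putting it together, IE_2: Al < S < K < Na.

Na, K, S, Al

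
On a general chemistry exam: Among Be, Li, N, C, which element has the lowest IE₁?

Li

Across a period the outer electron is held more tightly (higher IE₁); down a group it sits in a higher shell, more shielded, and comes off more easily.
All lie in period 2, so first ionization energy increases left to right.
The lowest IE₁ among these belongs to Li.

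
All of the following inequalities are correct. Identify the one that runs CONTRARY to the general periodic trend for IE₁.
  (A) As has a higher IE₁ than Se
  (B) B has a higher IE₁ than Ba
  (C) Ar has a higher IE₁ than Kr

The general trend: IE₁ increases across a period and decreases down a group.
(A) As (period 4, group 15) vs Se (period 4, group 16): the stated order contradicts the simple trend.
(B) B (period 2, group 13) vs Ba (period 6, group 2): the stated order agrees with the simple trend.
(C) Ar (period 3, group 18) vs Kr (period 4, group 18): the stated order agrees with the simple trend.
The exception is (A): Se (4p⁴) ionizes more easily than half-filled As (4p³).

(A)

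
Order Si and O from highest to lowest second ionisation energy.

O > Si

After 1 electron has been removed, what remains? Si⁺ still has 3 valence electrons; O⁺ still has 5 valence electrons.
All are still removing valence electrons, so compare the +1 ions as you would atoms: IE_2 generally rises across a period (higher Z_eff) and falls down a group (larger shell), subject to the usual subshell exceptions.
Valence configurations: Si⁺ [Ne]3s²3p¹, O⁺ [He]2s²2p³.
Approximate IE_2 values (kJ/mol): Si 1577, O 3388.
So the second ionization energies run Si < O.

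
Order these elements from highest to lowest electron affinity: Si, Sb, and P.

Si is in period 3, group 14; P is in period 3, group 15; Sb is in period 5, group 15.
Adding an electron releases more energy for atoms nearer the top right (short of the noble gases).
Neither a single period nor a single group — weigh both effects.
Sb > P: this pair runs against the simple trend — see the exception note.
Si > Sb: period and group pull opposite ways; the down-group shift dominates (134 vs 103 kJ/mol).
Note the exception: Sb has a higher electron affinity than P, contrary to the simple trend — both are half-filled np³, but the pairing/repulsion penalty for the added electron shrinks as the p orbitals become larger and more diffuse down the group, and for Sb that outweighs the weaker nuclear attraction.
Note the exception: Si has a higher electron affinity than P, contrary to the simple trend — adding an electron to P's half-filled 3p³ is unfavourable, so Si (3p²) has the more exothermic EA.
Tabulated electron affinity (kJ/mol): Si 134, P 72, Sb 103.
So from highest to lowest: Si > Sb > P.

Si > Sb > P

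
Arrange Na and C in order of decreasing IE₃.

Consider each +2 ion: Na²⁺ is already 1 electron into the core; C²⁺ still has 2 valence electrons.
Pulling an electron out of a noble-gas core costs far more than removing a remaining valence electron, so Na sits at the high end of IE_3.
The numbers (kJ/mol): Na 6910, C 4620.
Hence IE_3: C < Na.

Na > C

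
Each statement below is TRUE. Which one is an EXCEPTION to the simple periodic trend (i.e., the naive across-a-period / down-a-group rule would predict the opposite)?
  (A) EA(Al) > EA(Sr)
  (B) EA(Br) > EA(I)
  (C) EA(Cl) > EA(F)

(C)

The general trend: electron affinity increases across a period and decreases down a group.
(A) Al (period 3, group 13) vs Sr (period 5, group 2): the stated order agrees with the simple trend.
(B) Br (period 4, group 17) vs I (period 5, group 17): the stated order agrees with the simple trend.
(C) Cl (period 3, group 17) vs F (period 2, group 17): the stated order contradicts the simple trend.
The exception is (C): F's small 2p subshell makes the incoming electron feel strong e⁻–e⁻ repulsion, so Cl actually releases more energy on gaining an electron.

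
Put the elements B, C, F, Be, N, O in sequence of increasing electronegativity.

Be, B, C, N, O, F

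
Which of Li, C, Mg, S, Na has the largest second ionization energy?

Li

IE_2 is the cost of taking one more electron from the +1 cation: Li⁺ is the bare [He] core; C⁺ still has 3 valence electrons; Mg⁺ still has 1 valence electron; S⁺ still has 5 valence electrons; Na⁺ is the bare [Ne] core.
Breaking into a closed-shell core is much more expensive than removing a leftover valence electron — Na and Li have the largest IE_2 here.
Valence configurations: C⁺ [He]2s²2p¹, Mg⁺ [Ne]3s¹, S⁺ [Ne]3s²3p³.
Approximate IE_2 values (kJ/mol): Li 7298, C 2353, Mg 1451, S 2252, Na 4562.
Putting it together, IE_2: Mg < S < C < Na < Li.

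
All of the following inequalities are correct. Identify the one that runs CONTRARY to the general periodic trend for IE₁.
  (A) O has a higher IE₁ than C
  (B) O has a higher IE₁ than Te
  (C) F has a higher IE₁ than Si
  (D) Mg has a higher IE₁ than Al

(D)

The general trend: IE₁ increases across a period and decreases down a group.
(A) O (period 2, group 16) vs C (period 2, group 14): the stated order agrees with the simple trend.
(B) O (period 2, group 16) vs Te (period 5, group 16): the stated order agrees with the simple trend.
(C) F (period 2, group 17) vs Si (period 3, group 14): the stated order agrees with the simple trend.
(D) Mg (period 3, group 2) vs Al (period 3, group 13): the stated order contradicts the simple trend.
The exception is (D): Al's single 3p electron is easier to remove than one from Mg's filled 3s².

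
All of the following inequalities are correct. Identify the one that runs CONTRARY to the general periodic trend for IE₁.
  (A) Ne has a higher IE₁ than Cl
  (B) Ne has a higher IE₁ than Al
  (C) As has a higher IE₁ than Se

(C)

The general trend: IE₁ increases across a period and decreases down a group.
(A) Ne (period 2, group 18) vs Cl (period 3, group 17): the stated order agrees with the simple trend.
(B) Ne (period 2, group 18) vs Al (period 3, group 13): the stated order agrees with the simple trend.
(C) As (period 4, group 15) vs Se (period 4, group 16): the stated order contradicts the simple trend.
The exception is (C): Se (4p⁴) ionizes more easily than half-filled As (4p³).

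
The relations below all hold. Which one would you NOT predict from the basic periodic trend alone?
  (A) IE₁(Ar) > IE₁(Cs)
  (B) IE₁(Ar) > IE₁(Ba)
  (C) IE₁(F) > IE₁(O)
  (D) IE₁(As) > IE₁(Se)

The general trend: first ionization energy increases across a period and decreases down a group.
(A) Ar (period 3, group 18) vs Cs (period 6, group 1): the stated order agrees with the simple trend.
(B) Ar (period 3, group 18) vs Ba (period 6, group 2): the stated order agrees with the simple trend.
(C) F (period 2, group 17) vs O (period 2, group 16): the stated order agrees with the simple trend.
(D) As (period 4, group 15) vs Se (period 4, group 16): the stated order contradicts the simple trend.
The exception is (D): Se (4p⁴) ionizes more easily than half-filled As (4p³).

(D)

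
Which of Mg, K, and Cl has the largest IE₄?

Mg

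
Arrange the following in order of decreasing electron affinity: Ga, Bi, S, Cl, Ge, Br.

Cl, Br, S, Ge, Bi, Ga

S is in period 3, group 16; Cl is in period 3, group 17; Ga is in period 4, group 13; Ge is in period 4, group 14; Br is in period 4, group 17; Bi is in period 6, group 15.
EA tends to increase across a period and decrease down a group, though the pattern is less regular than for IE or radius.
These span different periods and groups, so the two trends combine.
Bi > Ga: period and group pull opposite ways; the across-period shift dominates (91 vs 29 kJ/mol).
Ge > Bi: period and group pull opposite ways; the down-group shift dominates (119 vs 91 kJ/mol).
S > Ge: relative to Ge, both the across-period and down-group shifts push S's electron affinity up.
Br > S: period and group pull opposite ways; the across-period shift dominates (325 vs 200 kJ/mol).
Cl > Br: they share group 17; the group trend gives Cl the larger value.
For reference (kJ/mol): S 200, Cl 349, Ga 29, Ge 119, Br 325, Bi 91.
So from highest to lowest: Cl > Br > S > Ge > Bi > Ga.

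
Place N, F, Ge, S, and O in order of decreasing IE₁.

Across a period the outer electron is held more tightly (higher IE₁); down a group it sits in a higher shell, more shielded, and comes off more easily.
These span different periods and groups, so the two trends combine.
S > Ge: both effects reinforce here, so S is clearly the higher of the two.
O > S: they share group 16; the group trend gives O the larger value.
N > O: this pair runs against the simple trend — see the exception note.
F > N: F lies to the right of N in period 2, so the across-period effect alone puts F higher.
Note the exception: N has a higher first ionization energy than O, contrary to the simple trend — pairing an electron in O's 2p⁴ costs repulsion energy, so O ionizes more easily than half-filled N (2p³).
Approximate values (kJ/mol): N 1402, O 1314, F 1681, S 1000, Ge 762.
So from highest to lowest: F > N > O > S > Ge.

F > N > O > S > Ge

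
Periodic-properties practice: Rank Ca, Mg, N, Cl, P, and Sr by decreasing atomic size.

Sr > Ca > Mg > P > Cl > N

N is in period 2, group 15; Mg is in period 3, group 2; P is in period 3, group 15; Cl is in period 3, group 17; Ca is in period 4, group 2; Sr is in period 5, group 2.
Moving right in a period, electrons are added to the same shell under a stronger nuclear pull, so atoms get smaller; moving down, a new shell is opened and atoms get larger.
Neither a single period nor a single group — weigh both effects.
Cl > N: period and group pull opposite ways; the down-group shift dominates (99 vs 71 pm).
P > Cl: P lies to the left of Cl in period 3, so the across-period effect alone puts P larger.
Mg > P: both are in period 3; the period trend gives Mg the larger value.
Ca > Mg: they share group 2; the group trend gives Ca the larger value.
Sr > Ca: Sr sits below Ca in group 2, so the down-group effect alone puts Sr larger.
For reference (pm): N 71, Mg 139, P 111, Cl 99, Ca 171, Sr 185.
So from largest to smallest: Sr > Ca > Mg > P > Cl > N.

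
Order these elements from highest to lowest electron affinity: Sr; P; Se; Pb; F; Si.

Electron affinity generally becomes more exothermic across a period toward the halogens and less exothermic down a group.
Here both period and group differ, so the two effects have to be weighed against each other.
Pb > Sr: period and group pull opposite ways; the across-period shift dominates (35 vs 5 kJ/mol).
P > Pb: both effects reinforce here, so P is clearly the higher of the two.
Si > P: this pair runs against the simple trend — see the exception note.
Se > Si: period and group pull opposite ways; the across-period shift dominates (195 vs 134 kJ/mol).
F > Se: relative to Se, both the across-period and down-group shifts push F's electron affinity up.
Note the exception: Si has a higher electron affinity than P, contrary to the simple trend — adding an electron to P's half-filled 3p³ is unfavourable, so Si (3p²) has the more exothermic EA.
Tabulated electron affinity (kJ/mol): F 328, Si 134, P 72, Se 195, Sr 5, Pb 35.
So from highest to lowest: F > Se > Si > P > Pb > Sr.

F, Se, Si, P, Pb, Sr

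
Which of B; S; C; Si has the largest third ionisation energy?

IE_3 is the cost of taking one more electron from the +2 cation: B²⁺ still has 1 valence electron; S²⁺ still has 4 valence electrons; C²⁺ still has 2 valence electrons; Si²⁺ still has 2 valence electrons.
All are still removing valence electrons, so compare the +2 ions as you would atoms: IE_3 generally rises across a period (higher Z_eff) and falls down a group (larger shell), subject to the usual subshell exceptions.
Valence configurations: B²⁺ [He]2s¹, S²⁺ [Ne]3s²3p², C²⁺ [He]2s², Si²⁺ [Ne]3s².
Tabulated IE_3 (kJ/mol): B 3660, S 3357, C 4620, Si 3232.
So the third ionization energies run Si < S < B < C.

C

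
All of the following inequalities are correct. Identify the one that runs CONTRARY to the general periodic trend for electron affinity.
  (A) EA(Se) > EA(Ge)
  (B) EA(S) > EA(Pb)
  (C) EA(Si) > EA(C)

(C)

The general trend: electron affinity increases across a period and decreases down a group.
(A) Se (period 4, group 16) vs Ge (period 4, group 14): the stated order agrees with the simple trend.
(B) S (period 3, group 16) vs Pb (period 6, group 14): the stated order agrees with the simple trend.
(C) Si (period 3, group 14) vs C (period 2, group 14): the stated order contradicts the simple trend.
The exception is (C): Si's larger, more diffuse 3p orbitals accept an added electron slightly more readily than C's compact 2p.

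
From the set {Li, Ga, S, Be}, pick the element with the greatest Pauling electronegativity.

S

Li is in period 2, group 1; Be is in period 2, group 2; S is in period 3, group 16; Ga is in period 4, group 13.
Atoms toward the upper right of the periodic table pull bonding electrons most strongly.
These span different periods and groups, so the two trends combine.
Be > Li: Be lies to the right of Li in period 2, so the across-period effect alone puts Be higher.
Ga > Be: the two effects oppose for this pair; the across-period effect wins (1.81 vs 1.57).
S > Ga: both effects reinforce here, so S is clearly the higher of the two.
For reference (Pauling): Li 0.98, Be 1.57, S 2.58, Ga 1.81.
The greatest Pauling electronegativity among these belongs to S.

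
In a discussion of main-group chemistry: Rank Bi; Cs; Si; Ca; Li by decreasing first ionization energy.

Si, Bi, Ca, Li, Cs

Removing the outermost electron gets harder across a period and easier down a group.
Here both period and group differ, so the two effects have to be weighed against each other.
Li > Cs: they share group 1; the group trend gives Li the larger value.
Ca > Li: period and group pull opposite ways; the across-period shift dominates (590 vs 520 kJ/mol).
Bi > Ca: period and group pull opposite ways; the across-period shift dominates (703 vs 590 kJ/mol).
Si > Bi: the two effects oppose for this pair; the down-group effect wins (786 vs 703 kJ/mol).
Approximate values (kJ/mol): Li 520, Si 786, Ca 590, Cs 376, Bi 703.
So from highest to lowest: Si > Bi > Ca > Li > Cs.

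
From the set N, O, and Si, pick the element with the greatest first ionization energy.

N is in period 2, group 15; O is in period 2, group 16; Si is in period 3, group 14.
IE₁ increases left→right with effective nuclear charge and decreases top→bottom as the valence shell moves farther out.
Here both period and group differ, so the two effects have to be weighed against each other.
O > Si: relative to Si, both the across-period and down-group shifts push O's first ionization energy up.
N > O: this pair runs against the simple trend — see the exception note.
Note the exception: N has a higher first ionization energy than O, contrary to the simple trend — pairing an electron in O's 2p⁴ costs repulsion energy, so O ionizes more easily than half-filled N (2p³).
Tabulated first ionization energy (kJ/mol): N 1402, O 1314, Si 786.
The greatest first ionization energy among these belongs to N.

N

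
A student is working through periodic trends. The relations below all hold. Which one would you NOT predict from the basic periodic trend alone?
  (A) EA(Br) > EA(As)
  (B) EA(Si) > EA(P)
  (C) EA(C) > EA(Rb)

The general trend: electron affinity increases across a period and decreases down a group.
(A) Br (period 4, group 17) vs As (period 4, group 15): the stated order agrees with the simple trend.
(B) Si (period 3, group 14) vs P (period 3, group 15): the stated order contradicts the simple trend.
(C) C (period 2, group 14) vs Rb (period 5, group 1): the stated order agrees with the simple trend.
The exception is (B): adding an electron to P's half-filled 3p³ is unfavourable, so Si (3p²) has the more exothermic EA.

(B)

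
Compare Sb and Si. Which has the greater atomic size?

Sb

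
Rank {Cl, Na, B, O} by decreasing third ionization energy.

After 2 electrons have been removed, what remains? Cl²⁺ still has 5 valence electrons; Na²⁺ is already 1 electron into the core; B²⁺ still has 1 valence electron; O²⁺ still has 4 valence electrons.
Pulling an electron out of a noble-gas core costs far more than removing a remaining valence electron, so Na sits at the high end of IE_3.
Valence configurations: Cl²⁺ [Ne]3s²3p³, B²⁺ [He]2s¹, O²⁺ [He]2s²2p².
The numbers (kJ/mol): Cl 3822, Na 6910, B 3660, O 5300.
Overall IE_3 order: B < Cl < O < Na.

Na, O, Cl, B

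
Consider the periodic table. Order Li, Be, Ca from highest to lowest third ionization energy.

Be > Li > Ca

Consider each +2 ion: Li²⁺ is already 1 electron into the core; Be²⁺ is the bare [He] core; Ca²⁺ is the bare [Ar] core.
All of these are removing an electron from a noble-gas core or deeper; the smaller core (lower principal quantum number) is held far more tightly, and within a period the higher nuclear charge binds the same core more tightly.
The numbers (kJ/mol): Li 11815, Be 14849, Ca 4912.
So the third ionization energies run Ca < Li < Be.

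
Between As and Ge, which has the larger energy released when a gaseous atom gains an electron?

Ge is in period 4, group 14; As is in period 4, group 15.
EA tends to increase across a period and decrease down a group, though the pattern is less regular than for IE or radius.
All lie in period 4; the across-period trend (electron affinity increases left to right) applies, with the exception below.
Note the exception: Ge has a higher electron affinity than As, contrary to the simple trend — adding an electron to As's half-filled 4p³ is unfavourable, so Ge (4p²) has the more exothermic EA.
For reference (kJ/mol): Ge 119, As 78.
So Ge has the larger energy released when a gaseous atom gains an electron (Ge > As).

Ge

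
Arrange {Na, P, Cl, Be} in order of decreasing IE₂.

The second ionization energy removes an electron from the +1 ion. For each element: Na⁺ is the bare [Ne] core; P⁺ still has 4 valence electrons; Cl⁺ still has 6 valence electrons; Be⁺ still has 1 valence electron.
Core electrons are held far more tightly than valence electrons, so Na tops the IE_2 order.
Valence configurations: P⁺ [Ne]3s²3p², Cl⁺ [Ne]3s²3p⁴, Be⁺ [He]2s¹.
The numbers (kJ/mol): Na 4562, P 1907, Cl 2298, Be 1757.
Putting it together, IE_2: Be < P < Cl < Na.

Na, Cl, P, Be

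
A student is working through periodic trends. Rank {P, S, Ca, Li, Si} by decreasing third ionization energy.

Li > Ca > S > Si > P

The third ionization energy removes an electron from the +2 ion. For each element: P²⁺ still has 3 valence electrons; S²⁺ still has 4 valence electrons; Ca²⁺ is the bare [Ar] core; Li²⁺ is already 1 electron into the core; Si²⁺ still has 2 valence electrons.
Pulling an electron out of a noble-gas core costs far more than removing a remaining valence electron, so Ca and Li sit at the high end of IE_3.
Valence configurations: P²⁺ [Ne]3s²3p¹, S²⁺ [Ne]3s²3p², Si²⁺ [Ne]3s².
P²⁺ loses a lone 3p electron whereas Si²⁺ must break into a filled 3s² pair, so IE_3(Si) > IE_3(P) even though P has the higher nuclear charge.
Approximate IE_3 values (kJ/mol): P 2914, S 3357, Ca 4912, Li 11815, Si 3232.
So the third ionization energies run P < Si < S < Ca < Li.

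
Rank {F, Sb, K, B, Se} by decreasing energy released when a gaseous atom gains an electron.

F > Se > Sb > K > B

Adding an electron releases more energy for atoms nearer the top right (short of the noble gases).
Here both period and group differ, so the two effects have to be weighed against each other.
K > B: this pair runs against the simple trend — see the exception note.
Sb > K: period and group pull opposite ways; the across-period shift dominates (103 vs 48 kJ/mol).
Se > Sb: both effects reinforce here, so Se is clearly the higher of the two.
F > Se: relative to Se, both the across-period and down-group shifts push F's electron affinity up.
Note the exception: K has a higher electron affinity than B, contrary to the simple trend — B's ns²np¹ configuration gives only a small electron affinity — the sparsely filled np subshell binds an added electron weakly.
Tabulated electron affinity (kJ/mol): B 27, F 328, K 48, Se 195, Sb 103.
So from highest to lowest: F > Se > Sb > K > B.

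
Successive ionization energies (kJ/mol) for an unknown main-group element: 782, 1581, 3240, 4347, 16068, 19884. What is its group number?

Group 14

Look for the largest jump between consecutive ionization energies: IE5/IE4 ≈ 3.7, far larger than any earlier ratio.
That jump marks the point where a core electron is being removed. So the atom has 4 valence electrons.
A main-group element with 4 valence electrons is in group 14.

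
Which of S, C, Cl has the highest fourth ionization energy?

C

After 3 electrons have been removed, what remains? S³⁺ still has 3 valence electrons; C³⁺ still has 1 valence electron; Cl³⁺ still has 4 valence electrons.
All are still removing valence electrons, so compare the +3 ions as you would atoms: IE_4 generally rises across a period (higher Z_eff) and falls down a group (larger shell), subject to the usual subshell exceptions.
Valence configurations: S³⁺ [Ne]3s²3p¹, C³⁺ [He]2s¹, Cl³⁺ [Ne]3s²3p².
Approximate IE_4 values (kJ/mol): S 4556, C 6223, Cl 5159.
Putting it together, IE_4: S < Cl < C.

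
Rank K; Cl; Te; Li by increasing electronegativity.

K < Li < Te < Cl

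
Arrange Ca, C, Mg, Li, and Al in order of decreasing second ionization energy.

Consider each +1 ion: Ca⁺ still has 1 valence electron; C⁺ still has 3 valence electrons; Mg⁺ still has 1 valence electron; Li⁺ is the bare [He] core; Al⁺ still has 2 valence electrons.
Core electrons are held far more tightly than valence electrons, so Li tops the IE_2 order.
Valence configurations: Ca⁺ [Ar]4s¹, C⁺ [He]2s²2p¹, Mg⁺ [Ne]3s¹, Al⁺ [Ne]3s².
The numbers (kJ/mol): Ca 1145, C 2353, Mg 1451, Li 7298, Al 1817.
Overall IE_2 order: Ca < Mg < Al < C < Li.

Li, C, Al, Mg, Ca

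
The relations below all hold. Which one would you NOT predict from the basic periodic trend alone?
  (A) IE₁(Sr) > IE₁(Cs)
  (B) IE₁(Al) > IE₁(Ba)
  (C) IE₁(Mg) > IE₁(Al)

(C)

The general trend: IE₁ increases across a period and decreases down a group.
(A) Sr (period 5, group 2) vs Cs (period 6, group 1): the stated order agrees with the simple trend.
(B) Al (period 3, group 13) vs Ba (period 6, group 2): the stated order agrees with the simple trend.
(C) Mg (period 3, group 2) vs Al (period 3, group 13): the stated order contradicts the simple trend.
The exception is (C): Al's single 3p electron is easier to remove than one from Mg's filled 3s².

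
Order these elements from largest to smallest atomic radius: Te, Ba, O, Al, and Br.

Ba > Te > Al > Br > O

O is in period 2, group 16; Al is in period 3, group 13; Br is in period 4, group 17; Te is in period 5, group 16; Ba is in period 6, group 2.
Radius decreases left→right (rising Z_eff, same n) and increases top→bottom (higher n).
Neither a single period nor a single group — weigh both effects.
Br > O: the two effects oppose for this pair; the down-group effect wins (114 vs 63 pm).
Al > Br: the two effects oppose for this pair; the across-period effect wins (126 vs 114 pm).
Te > Al: the two effects oppose for this pair; the down-group effect wins (136 vs 126 pm).
Ba > Te: both effects reinforce here, so Ba is clearly the larger of the two.
For reference (pm): O 63, Al 126, Br 114, Te 136, Ba 196.
So from largest to smallest: Ba > Te > Al > Br > O.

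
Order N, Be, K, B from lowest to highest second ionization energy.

Be < B < N < K

After 1 electron has been removed, what remains? N⁺ still has 4 valence electrons; Be⁺ still has 1 valence electron; K⁺ is the bare [Ar] core; B⁺ still has 2 valence electrons.
Pulling an electron out of a noble-gas core costs far more than removing a remaining valence electron, so K sits at the high end of IE_2.
Valence configurations: N⁺ [He]2s²2p², Be⁺ [He]2s¹, B⁺ [He]2s².
Tabulated IE_2 (kJ/mol): N 2856, Be 1757, K 3052, B 2427.
Putting it together, IE_2: Be < B < N < K.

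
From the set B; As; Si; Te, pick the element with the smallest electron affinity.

B is in period 2, group 13; Si is in period 3, group 14; As is in period 4, group 15; Te is in period 5, group 16.
Adding an electron releases more energy for atoms nearer the top right (short of the noble gases).
These sit on a diagonal, where the across-period and down-group effects partly cancel.
As > B: period and group pull opposite ways; the across-period shift dominates (78 vs 27 kJ/mol).
Si > As: the two effects oppose for this pair; the down-group effect wins (134 vs 78 kJ/mol).
Te > Si: period and group pull opposite ways; the across-period shift dominates (190 vs 134 kJ/mol).
For reference (kJ/mol): B 27, Si 134, As 78, Te 190.
The smallest electron affinity among these belongs to B.

B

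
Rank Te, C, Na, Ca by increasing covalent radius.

C < Te < Na < Ca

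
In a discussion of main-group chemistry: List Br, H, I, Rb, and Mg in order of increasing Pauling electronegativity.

Electronegativity increases across a period and decreases down a group, tracking effective nuclear charge and atomic size.
These span different periods and groups, so the two trends combine.
Mg > Rb: relative to Rb, both the across-period and down-group shifts push Mg's electronegativity up.
H > Mg: period and group pull opposite ways; the down-group shift dominates (2.20 vs 1.31).
I > H: period and group pull opposite ways; the across-period shift dominates (2.66 vs 2.20).
Br > I: they share group 17; the group trend gives Br the larger value.
For reference (Pauling): H 2.20, Mg 1.31, Br 2.96, Rb 0.82, I 2.66.
So from lowest to highest: Rb < Mg < H < I < Br.

Rb < Mg < H < I < Br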